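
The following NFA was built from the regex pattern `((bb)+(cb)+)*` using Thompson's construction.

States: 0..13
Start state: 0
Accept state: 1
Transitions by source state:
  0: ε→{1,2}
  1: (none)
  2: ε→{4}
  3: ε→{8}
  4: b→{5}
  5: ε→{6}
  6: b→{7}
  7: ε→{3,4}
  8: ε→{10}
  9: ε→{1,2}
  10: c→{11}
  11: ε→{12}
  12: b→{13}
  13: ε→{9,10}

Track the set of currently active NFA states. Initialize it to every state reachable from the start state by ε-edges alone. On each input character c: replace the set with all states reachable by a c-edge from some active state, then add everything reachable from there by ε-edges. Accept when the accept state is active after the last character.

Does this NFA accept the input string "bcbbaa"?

initial (ε-close {0}): {0,1,2,4}
'b' @ 1: {5,6}
'c' @ 2: {}  — no active states
rest 'bbaa' ignored (set empty)
final: {}; accept 1 not in set

Answer: REJECT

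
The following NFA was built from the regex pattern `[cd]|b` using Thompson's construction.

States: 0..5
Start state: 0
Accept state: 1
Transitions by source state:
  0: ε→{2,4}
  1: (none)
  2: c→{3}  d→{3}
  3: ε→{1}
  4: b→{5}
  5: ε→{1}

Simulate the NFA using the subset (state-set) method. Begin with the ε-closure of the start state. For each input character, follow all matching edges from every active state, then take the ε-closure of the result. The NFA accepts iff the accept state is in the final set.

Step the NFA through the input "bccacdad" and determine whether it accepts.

initial (ε-close {0}): {0,2,4}
'b' @ 1: {1,5}  (accept∈set)
'c' @ 2: {}  — dead — no transitions
rest 'cacdad' ignored (set empty)
end set {} — state 1 not in

Answer: REJECT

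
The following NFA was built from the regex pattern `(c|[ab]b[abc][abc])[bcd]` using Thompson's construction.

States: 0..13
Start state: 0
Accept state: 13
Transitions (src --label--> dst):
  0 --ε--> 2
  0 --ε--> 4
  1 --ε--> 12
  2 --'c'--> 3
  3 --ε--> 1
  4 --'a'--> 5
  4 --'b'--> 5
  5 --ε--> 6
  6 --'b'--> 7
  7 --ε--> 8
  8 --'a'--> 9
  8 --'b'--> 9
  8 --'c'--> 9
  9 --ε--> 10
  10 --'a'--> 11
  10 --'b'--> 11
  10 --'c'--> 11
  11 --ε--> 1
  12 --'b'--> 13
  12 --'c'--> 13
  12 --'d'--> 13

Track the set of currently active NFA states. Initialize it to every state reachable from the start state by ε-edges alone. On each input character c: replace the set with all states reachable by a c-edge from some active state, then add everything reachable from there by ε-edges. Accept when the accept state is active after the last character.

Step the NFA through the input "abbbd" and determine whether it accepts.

start: ε-closure({0}) = {0,2,4}
'a' @ 1: {5,6}
'b' @ 2: {7,8}
'b' @ 3: {9,10}
'b' @ 4: {1,11,12}
'd' @ 5: {13}  (accept∈set)
after full input: {13}  (accept=13 in)

Answer: ACCEPT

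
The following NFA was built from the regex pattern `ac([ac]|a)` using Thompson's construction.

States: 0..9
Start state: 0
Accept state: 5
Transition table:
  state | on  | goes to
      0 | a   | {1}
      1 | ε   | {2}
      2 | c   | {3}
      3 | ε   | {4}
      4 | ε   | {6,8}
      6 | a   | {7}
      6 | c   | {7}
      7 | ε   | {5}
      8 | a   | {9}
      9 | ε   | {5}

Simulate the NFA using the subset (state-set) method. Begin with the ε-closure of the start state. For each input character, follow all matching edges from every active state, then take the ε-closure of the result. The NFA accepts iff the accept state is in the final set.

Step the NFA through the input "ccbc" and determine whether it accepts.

start: ε-closure({0}) = {0}
'c' @ 1: {}  — state set empty
rest 'cbc' ignored (set empty)
final: {}; accept 5 not in set

Answer: REJECT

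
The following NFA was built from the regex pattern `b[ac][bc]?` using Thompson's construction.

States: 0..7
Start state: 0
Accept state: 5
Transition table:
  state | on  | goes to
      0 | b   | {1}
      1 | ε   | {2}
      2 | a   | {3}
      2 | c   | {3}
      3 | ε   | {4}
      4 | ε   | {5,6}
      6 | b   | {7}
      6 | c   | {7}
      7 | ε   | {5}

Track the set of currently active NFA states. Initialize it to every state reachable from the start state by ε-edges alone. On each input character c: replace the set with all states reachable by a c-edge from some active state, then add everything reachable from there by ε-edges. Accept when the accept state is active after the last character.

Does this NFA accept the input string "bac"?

Answer: ACCEPT

Steps:
S₀ = ε-closure({0}) = {0}
'b' @ 1: {1,2}
'a' @ 2: {3,4,5,6}  (accept∈set)
'c' @ 3: {5,7}  (accept∈set)
after full input: {5,7}  (accept=5 in)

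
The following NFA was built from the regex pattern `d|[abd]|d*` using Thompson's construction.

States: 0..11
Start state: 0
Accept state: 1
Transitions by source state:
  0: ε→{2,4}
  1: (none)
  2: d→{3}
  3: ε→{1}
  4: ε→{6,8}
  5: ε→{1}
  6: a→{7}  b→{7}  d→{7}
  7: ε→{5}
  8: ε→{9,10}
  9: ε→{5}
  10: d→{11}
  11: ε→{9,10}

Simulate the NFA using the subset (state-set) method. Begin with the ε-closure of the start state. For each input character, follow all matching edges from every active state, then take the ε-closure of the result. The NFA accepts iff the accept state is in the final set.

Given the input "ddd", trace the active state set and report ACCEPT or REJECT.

Answer: ACCEPT

Steps:
initial (ε-close {0}): {0,1,2,4,5,6,8,9,10}
'd' @ 1: {1,3,5,7,9,10,11}  ✓accept
'd' @ 2: {1,5,9,10,11}  ✓accept
'd' @ 3: {1,5,9,10,11}  ✓accept
after full input: {1,5,9,10,11}  (accept=1 in)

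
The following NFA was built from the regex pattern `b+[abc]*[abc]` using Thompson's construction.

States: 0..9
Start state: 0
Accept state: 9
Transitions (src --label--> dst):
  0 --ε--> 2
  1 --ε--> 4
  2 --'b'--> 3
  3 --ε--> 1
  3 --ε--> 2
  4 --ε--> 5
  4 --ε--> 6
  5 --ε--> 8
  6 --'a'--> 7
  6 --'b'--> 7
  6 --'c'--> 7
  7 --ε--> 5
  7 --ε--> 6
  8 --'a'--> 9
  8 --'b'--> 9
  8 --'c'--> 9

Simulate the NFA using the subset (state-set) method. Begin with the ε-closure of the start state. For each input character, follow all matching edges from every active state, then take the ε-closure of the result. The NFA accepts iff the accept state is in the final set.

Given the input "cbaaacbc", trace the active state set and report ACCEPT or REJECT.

Answer: REJECT

Steps:
start: ε-closure({0}) = {0,2}
'c' @ 1: {}  — state set empty
rest 'baaacbc' ignored (set empty)
end set {} — state 9 not in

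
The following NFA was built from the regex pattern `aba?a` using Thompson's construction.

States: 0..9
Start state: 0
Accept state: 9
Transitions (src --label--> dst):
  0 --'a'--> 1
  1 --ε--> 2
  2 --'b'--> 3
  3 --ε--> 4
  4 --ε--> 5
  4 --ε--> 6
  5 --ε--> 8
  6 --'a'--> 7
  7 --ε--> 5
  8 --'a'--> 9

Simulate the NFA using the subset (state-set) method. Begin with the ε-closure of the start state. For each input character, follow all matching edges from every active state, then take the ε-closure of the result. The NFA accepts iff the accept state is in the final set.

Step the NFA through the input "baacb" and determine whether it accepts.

Answer: REJECT

Trace:
start: ε-closure({0}) = {0}
'b' @ 1: {}  — no active states
rest 'aacb' ignored (set empty)
end set {} — state 9 not in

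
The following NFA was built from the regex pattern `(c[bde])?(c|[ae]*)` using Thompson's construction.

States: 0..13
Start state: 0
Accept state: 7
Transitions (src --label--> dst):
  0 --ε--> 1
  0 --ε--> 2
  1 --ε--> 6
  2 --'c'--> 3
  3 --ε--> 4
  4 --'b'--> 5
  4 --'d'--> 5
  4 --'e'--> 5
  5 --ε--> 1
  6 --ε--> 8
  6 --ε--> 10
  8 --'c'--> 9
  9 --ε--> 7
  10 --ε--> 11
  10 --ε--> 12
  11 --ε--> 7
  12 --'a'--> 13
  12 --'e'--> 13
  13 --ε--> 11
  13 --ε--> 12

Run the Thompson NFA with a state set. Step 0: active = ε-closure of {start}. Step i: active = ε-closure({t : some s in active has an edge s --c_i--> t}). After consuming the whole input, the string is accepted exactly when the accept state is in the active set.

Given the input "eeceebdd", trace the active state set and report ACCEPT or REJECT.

initial (ε-close {0}): {0,1,2,6,7,8,10,11,12}
'e' @ 1: {7,11,12,13}  (accept∈set)
'e' @ 2: {7,11,12,13}  (accept∈set)
'c' @ 3: {}  — state set empty
rest 'eebdd' ignored (set empty)
final: {}; accept 7 not in set

Answer: REJECT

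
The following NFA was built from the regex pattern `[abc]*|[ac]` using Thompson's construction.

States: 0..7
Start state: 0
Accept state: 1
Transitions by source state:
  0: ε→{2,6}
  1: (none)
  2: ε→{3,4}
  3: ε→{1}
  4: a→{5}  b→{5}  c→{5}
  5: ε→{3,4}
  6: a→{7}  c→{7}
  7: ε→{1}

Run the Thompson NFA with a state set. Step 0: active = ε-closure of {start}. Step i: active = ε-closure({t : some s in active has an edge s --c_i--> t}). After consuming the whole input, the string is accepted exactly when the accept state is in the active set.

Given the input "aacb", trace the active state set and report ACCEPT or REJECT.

S₀ = ε-closure({0}) = {0,1,2,3,4,6}
'a' @ 1: {1,3,4,5,7}  (accept∈set)
'a' @ 2: {1,3,4,5}  (accept∈set)
'c' @ 3: {1,3,4,5}  (accept∈set)
'b' @ 4: {1,3,4,5}  (accept∈set)
after full input: {1,3,4,5}  (accept=1 in)

Answer: ACCEPT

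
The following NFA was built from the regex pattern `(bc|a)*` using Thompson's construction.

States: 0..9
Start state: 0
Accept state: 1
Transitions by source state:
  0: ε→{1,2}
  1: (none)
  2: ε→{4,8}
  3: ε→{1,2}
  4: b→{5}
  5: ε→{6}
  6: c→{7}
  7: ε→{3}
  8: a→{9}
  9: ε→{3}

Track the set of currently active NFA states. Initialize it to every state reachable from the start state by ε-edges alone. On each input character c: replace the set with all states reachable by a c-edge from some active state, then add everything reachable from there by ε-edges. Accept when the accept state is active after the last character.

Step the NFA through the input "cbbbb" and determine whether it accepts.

start: ε-closure({0}) = {0,1,2,4,8}
'c' @ 1: {}  — no active states
rest 'bbbb' ignored (set empty)
final: {}; accept 1 not in set

Answer: REJECT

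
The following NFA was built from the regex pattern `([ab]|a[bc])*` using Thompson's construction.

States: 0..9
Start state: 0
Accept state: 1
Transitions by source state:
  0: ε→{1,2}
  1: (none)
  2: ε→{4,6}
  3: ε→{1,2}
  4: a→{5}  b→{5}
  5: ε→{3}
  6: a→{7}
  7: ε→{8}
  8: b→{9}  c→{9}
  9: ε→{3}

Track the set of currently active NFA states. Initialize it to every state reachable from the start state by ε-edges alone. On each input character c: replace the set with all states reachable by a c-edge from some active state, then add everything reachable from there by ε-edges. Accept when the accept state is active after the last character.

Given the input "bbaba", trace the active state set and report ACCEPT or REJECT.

S₀ = ε-closure({0}) = {0,1,2,4,6}
'b' @ 1: {1,2,3,4,5,6}  ✓accept
'b' @ 2: {1,2,3,4,5,6}  ✓accept
'a' @ 3: {1,2,3,4,5,6,7,8}  ✓accept
'b' @ 4: {1,2,3,4,5,6,9}  ✓accept
'a' @ 5: {1,2,3,4,5,6,7,8}  ✓accept
end set {1,2,3,4,5,6,7,8} — state 1 in

Answer: ACCEPT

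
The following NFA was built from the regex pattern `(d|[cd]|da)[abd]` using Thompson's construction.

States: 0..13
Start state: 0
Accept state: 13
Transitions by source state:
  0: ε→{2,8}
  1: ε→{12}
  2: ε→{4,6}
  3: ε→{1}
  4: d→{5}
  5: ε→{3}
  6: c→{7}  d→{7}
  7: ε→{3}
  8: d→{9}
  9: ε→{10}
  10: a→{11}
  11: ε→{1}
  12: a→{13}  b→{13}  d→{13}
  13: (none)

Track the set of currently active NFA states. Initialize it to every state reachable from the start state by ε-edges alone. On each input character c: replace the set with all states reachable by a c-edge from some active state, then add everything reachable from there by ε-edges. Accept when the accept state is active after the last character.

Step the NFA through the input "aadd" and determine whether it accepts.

Answer: REJECT

Derivation:
initial (ε-close {0}): {0,2,4,6,8}
'a' @ 1: {}  — no active states
rest 'add' ignored (set empty)
after full input: {}  (accept=13 not in)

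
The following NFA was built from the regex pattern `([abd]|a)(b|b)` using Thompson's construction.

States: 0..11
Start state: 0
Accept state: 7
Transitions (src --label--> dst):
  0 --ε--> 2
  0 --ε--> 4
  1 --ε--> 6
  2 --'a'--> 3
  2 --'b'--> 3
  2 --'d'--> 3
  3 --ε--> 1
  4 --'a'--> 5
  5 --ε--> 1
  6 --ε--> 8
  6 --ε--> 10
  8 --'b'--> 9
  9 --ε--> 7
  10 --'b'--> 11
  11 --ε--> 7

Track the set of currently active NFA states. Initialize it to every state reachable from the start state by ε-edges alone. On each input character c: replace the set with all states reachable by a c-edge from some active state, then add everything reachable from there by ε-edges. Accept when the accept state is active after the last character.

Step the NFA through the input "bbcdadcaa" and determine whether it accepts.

initial (ε-close {0}): {0,2,4}
'b' @ 1: {1,3,6,8,10}
'b' @ 2: {7,9,11}  ✓accept
'c' @ 3: {}  — no active states
rest 'dadcaa' ignored (set empty)
end set {} — state 7 not in

Answer: REJECT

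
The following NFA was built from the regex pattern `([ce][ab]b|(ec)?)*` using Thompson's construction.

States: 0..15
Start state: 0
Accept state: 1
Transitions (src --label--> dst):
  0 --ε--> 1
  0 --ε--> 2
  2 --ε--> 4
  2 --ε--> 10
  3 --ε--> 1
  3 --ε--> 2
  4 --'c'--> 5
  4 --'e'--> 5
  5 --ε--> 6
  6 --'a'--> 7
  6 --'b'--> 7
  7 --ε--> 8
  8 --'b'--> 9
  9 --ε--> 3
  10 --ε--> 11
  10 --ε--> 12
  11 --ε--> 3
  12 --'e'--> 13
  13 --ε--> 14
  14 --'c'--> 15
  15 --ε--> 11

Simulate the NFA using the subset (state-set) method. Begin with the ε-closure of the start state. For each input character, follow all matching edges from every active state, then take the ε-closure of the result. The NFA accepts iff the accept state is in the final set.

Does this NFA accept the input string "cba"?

S₀ = ε-closure({0}) = {0,1,2,3,4,10,11,12}
'c' @ 1: {5,6}
'b' @ 2: {7,8}
'a' @ 3: {}  — no active states
final: {}; accept 1 not in set

Answer: REJECT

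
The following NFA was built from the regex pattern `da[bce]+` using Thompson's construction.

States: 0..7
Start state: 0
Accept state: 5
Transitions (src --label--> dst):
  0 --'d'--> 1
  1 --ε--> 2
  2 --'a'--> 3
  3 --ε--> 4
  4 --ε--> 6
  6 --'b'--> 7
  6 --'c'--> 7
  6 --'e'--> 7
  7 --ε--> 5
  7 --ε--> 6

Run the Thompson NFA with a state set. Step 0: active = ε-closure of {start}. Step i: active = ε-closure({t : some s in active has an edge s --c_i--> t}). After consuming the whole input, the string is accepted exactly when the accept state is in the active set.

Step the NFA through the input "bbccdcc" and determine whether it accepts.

Answer: REJECT

Derivation:
start: ε-closure({0}) = {0}
'b' @ 1: {}  — state set empty
rest 'bccdcc' ignored (set empty)
end set {} — state 5 not in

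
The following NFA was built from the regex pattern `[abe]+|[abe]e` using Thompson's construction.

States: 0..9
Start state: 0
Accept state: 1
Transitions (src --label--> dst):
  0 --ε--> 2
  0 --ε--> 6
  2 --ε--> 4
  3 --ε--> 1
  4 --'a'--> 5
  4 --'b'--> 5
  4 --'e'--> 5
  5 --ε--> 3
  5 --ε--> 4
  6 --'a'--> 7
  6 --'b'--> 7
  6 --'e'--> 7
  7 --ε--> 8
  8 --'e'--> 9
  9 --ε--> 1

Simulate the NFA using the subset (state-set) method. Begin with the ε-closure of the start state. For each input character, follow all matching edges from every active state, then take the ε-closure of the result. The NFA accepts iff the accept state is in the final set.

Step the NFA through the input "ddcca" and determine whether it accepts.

Answer: REJECT

Steps:
initial (ε-close {0}): {0,2,4,6}
'd' @ 1: {}  — dead — no transitions
rest 'dcca' ignored (set empty)
final: {}; accept 1 not in set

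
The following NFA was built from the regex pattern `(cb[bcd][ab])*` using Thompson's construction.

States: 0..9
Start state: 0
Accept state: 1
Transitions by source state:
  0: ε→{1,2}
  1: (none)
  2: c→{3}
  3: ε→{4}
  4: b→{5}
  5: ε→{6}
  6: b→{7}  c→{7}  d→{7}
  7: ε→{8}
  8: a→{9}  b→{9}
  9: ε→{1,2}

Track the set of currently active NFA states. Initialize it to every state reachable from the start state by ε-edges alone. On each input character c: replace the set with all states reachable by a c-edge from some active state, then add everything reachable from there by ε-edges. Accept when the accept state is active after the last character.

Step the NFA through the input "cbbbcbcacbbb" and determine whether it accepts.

Answer: ACCEPT

Trace:
S₀ = ε-closure({0}) = {0,1,2}
'c' @ 1: {3,4}
'b' @ 2: {5,6}
'b' @ 3: {7,8}
'b' @ 4: {1,2,9}  (accept∈set)
'c' @ 5: {3,4}
'b' @ 6: {5,6}
'c' @ 7: {7,8}
'a' @ 8: {1,2,9}  (accept∈set)
'c' @ 9: {3,4}
'b' @ 10: {5,6}
'b' @ 11: {7,8}
'b' @ 12: {1,2,9}  (accept∈set)
final: {1,2,9}; accept 1 in set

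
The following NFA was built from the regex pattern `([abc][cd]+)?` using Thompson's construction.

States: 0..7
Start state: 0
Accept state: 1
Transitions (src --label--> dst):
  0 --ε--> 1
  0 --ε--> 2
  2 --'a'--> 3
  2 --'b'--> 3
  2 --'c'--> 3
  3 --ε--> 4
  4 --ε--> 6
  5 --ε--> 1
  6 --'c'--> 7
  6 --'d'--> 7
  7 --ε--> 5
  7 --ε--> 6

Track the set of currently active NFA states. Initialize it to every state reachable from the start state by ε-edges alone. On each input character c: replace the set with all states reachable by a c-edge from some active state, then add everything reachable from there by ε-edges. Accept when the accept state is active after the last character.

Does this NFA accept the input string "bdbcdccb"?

start: ε-closure({0}) = {0,1,2}
'b' @ 1: {3,4,6}
'd' @ 2: {1,5,6,7}  (accept∈set)
'b' @ 3: {}  — state set empty
rest 'cdccb' ignored (set empty)
end set {} — state 1 not in

Answer: REJECT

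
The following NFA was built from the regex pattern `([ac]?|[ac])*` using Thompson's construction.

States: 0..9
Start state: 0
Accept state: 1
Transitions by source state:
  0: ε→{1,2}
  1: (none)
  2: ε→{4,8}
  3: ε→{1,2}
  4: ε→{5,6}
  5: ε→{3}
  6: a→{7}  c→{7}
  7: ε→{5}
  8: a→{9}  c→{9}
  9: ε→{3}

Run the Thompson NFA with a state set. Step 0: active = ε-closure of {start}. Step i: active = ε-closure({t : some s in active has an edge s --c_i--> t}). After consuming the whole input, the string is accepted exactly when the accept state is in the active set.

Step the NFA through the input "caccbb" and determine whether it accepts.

S₀ = ε-closure({0}) = {0,1,2,3,4,5,6,8}
'c' @ 1: {1,2,3,4,5,6,7,8,9}  (accept∈set)
'a' @ 2: {1,2,3,4,5,6,7,8,9}  (accept∈set)
'c' @ 3: {1,2,3,4,5,6,7,8,9}  (accept∈set)
'c' @ 4: {1,2,3,4,5,6,7,8,9}  (accept∈set)
'b' @ 5: {}  — state set empty
rest 'b' ignored (set empty)
after full input: {}  (accept=1 not in)

Answer: REJECT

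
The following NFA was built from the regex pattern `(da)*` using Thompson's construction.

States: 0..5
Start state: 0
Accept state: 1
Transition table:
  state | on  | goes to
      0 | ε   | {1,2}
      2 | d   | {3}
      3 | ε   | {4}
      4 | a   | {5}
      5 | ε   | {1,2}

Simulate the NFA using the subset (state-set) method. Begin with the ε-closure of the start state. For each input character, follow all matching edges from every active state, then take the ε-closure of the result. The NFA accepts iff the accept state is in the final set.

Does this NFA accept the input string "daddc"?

Answer: REJECT

Trace:
initial (ε-close {0}): {0,1,2}
'd' @ 1: {3,4}
'a' @ 2: {1,2,5}  (accept∈set)
'd' @ 3: {3,4}
'd' @ 4: {}  — no active states
rest 'c' ignored (set empty)
after full input: {}  (accept=1 not in)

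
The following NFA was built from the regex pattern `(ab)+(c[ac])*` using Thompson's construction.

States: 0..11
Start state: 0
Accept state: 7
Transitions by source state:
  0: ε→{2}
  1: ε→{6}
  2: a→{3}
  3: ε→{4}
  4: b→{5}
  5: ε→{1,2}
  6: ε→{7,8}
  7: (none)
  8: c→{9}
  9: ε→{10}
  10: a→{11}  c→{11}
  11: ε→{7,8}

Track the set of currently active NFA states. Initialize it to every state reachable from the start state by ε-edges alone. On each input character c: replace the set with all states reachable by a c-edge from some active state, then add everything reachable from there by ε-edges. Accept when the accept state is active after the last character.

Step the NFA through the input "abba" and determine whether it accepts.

start: ε-closure({0}) = {0,2}
'a' @ 1: {3,4}
'b' @ 2: {1,2,5,6,7,8}  (accept∈set)
'b' @ 3: {}  — state set empty
rest 'a' ignored (set empty)
final: {}; accept 7 not in set

Answer: REJECT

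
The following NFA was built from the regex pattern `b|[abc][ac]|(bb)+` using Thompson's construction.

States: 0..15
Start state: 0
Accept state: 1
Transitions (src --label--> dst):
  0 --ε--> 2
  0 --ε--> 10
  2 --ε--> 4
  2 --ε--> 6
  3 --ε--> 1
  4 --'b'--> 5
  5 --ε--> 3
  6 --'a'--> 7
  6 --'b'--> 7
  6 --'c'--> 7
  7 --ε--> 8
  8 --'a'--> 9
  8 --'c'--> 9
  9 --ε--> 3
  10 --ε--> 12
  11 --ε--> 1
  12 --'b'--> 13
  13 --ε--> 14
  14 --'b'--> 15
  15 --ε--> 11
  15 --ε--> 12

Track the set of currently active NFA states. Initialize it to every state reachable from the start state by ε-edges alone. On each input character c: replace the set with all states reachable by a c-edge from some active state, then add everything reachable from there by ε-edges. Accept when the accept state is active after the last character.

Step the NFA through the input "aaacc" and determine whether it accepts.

Answer: REJECT

Steps:
S₀ = ε-closure({0}) = {0,2,4,6,10,12}
'a' @ 1: {7,8}
'a' @ 2: {1,3,9}  [accepting]
'a' @ 3: {}  — dead — no transitions
rest 'cc' ignored (set empty)
final: {}; accept 1 not in set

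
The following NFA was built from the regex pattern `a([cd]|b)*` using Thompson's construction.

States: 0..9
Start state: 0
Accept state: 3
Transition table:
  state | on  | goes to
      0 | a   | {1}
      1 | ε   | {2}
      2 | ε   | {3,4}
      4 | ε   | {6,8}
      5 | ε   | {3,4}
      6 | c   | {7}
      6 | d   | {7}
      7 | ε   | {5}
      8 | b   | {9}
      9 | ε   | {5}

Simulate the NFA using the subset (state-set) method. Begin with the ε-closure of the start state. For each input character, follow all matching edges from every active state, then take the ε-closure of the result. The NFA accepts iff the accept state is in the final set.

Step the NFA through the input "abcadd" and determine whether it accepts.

start: ε-closure({0}) = {0}
'a' @ 1: {1,2,3,4,6,8}  (accept∈set)
'b' @ 2: {3,4,5,6,8,9}  (accept∈set)
'c' @ 3: {3,4,5,6,7,8}  (accept∈set)
'a' @ 4: {}  — no active states
rest 'dd' ignored (set empty)
final: {}; accept 3 not in set

Answer: REJECT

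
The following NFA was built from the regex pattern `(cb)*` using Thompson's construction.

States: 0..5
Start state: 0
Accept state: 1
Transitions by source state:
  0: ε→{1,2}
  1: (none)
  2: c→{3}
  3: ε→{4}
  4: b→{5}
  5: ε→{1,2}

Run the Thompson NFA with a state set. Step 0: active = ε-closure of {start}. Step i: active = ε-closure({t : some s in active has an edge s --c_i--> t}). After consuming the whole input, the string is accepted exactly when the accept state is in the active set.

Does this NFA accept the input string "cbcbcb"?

S₀ = ε-closure({0}) = {0,1,2}
'c' @ 1: {3,4}
'b' @ 2: {1,2,5}  ✓accept
'c' @ 3: {3,4}
'b' @ 4: {1,2,5}  ✓accept
'c' @ 5: {3,4}
'b' @ 6: {1,2,5}  ✓accept
after full input: {1,2,5}  (accept=1 in)

Answer: ACCEPT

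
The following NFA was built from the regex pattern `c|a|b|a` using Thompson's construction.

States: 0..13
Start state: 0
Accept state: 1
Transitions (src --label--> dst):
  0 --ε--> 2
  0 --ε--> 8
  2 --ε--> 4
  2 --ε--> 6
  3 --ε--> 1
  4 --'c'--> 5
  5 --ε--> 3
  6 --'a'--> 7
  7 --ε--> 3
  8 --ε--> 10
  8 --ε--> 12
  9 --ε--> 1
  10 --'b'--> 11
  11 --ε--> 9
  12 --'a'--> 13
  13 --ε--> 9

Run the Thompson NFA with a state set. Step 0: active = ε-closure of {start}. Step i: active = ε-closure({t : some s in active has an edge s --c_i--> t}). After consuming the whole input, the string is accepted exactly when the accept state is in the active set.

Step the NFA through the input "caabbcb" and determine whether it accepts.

Answer: REJECT

Steps:
start: ε-closure({0}) = {0,2,4,6,8,10,12}
'c' @ 1: {1,3,5}  (accept∈set)
'a' @ 2: {}  — dead — no transitions
rest 'abbcb' ignored (set empty)
end set {} — state 1 not in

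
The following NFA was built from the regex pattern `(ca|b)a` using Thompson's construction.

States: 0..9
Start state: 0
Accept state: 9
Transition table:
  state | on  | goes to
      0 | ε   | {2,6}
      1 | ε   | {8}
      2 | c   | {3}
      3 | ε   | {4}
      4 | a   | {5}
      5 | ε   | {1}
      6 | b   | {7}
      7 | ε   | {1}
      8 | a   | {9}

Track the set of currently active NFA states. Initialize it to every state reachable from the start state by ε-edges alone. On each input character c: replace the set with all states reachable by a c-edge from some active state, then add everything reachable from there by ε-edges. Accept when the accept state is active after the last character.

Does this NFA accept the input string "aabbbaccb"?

S₀ = ε-closure({0}) = {0,2,6}
'a' @ 1: {}  — dead — no transitions
rest 'abbbaccb' ignored (set empty)
final: {}; accept 9 not in set

Answer: REJECT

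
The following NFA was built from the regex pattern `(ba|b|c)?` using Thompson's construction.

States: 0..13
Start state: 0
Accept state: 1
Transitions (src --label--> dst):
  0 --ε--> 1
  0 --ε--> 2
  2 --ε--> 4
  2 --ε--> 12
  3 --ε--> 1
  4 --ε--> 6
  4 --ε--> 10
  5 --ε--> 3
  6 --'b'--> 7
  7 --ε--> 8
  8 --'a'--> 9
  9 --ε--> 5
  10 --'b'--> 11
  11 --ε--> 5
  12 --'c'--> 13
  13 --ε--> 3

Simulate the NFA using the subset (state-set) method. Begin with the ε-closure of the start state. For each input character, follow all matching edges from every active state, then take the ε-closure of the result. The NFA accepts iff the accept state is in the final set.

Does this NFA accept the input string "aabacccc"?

Answer: REJECT

Derivation:
initial (ε-close {0}): {0,1,2,4,6,10,12}
'a' @ 1: {}  — no active states
rest 'abacccc' ignored (set empty)
after full input: {}  (accept=1 not in)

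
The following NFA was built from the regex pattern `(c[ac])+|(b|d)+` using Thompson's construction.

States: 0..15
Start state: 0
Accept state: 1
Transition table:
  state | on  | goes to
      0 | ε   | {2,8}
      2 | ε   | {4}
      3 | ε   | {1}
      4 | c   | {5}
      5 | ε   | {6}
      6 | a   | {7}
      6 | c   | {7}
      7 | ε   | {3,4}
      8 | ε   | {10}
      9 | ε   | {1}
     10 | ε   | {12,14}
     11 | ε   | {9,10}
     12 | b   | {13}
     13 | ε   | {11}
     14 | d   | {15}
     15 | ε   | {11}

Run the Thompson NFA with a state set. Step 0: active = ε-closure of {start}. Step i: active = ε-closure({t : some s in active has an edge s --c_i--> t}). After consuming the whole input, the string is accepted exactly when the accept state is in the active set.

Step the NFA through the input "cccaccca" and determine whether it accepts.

initial (ε-close {0}): {0,2,4,8,10,12,14}
'c' @ 1: {5,6}
'c' @ 2: {1,3,4,7}  [accepting]
'c' @ 3: {5,6}
'a' @ 4: {1,3,4,7}  [accepting]
'c' @ 5: {5,6}
'c' @ 6: {1,3,4,7}  [accepting]
'c' @ 7: {5,6}
'a' @ 8: {1,3,4,7}  [accepting]
after full input: {1,3,4,7}  (accept=1 in)

Answer: ACCEPT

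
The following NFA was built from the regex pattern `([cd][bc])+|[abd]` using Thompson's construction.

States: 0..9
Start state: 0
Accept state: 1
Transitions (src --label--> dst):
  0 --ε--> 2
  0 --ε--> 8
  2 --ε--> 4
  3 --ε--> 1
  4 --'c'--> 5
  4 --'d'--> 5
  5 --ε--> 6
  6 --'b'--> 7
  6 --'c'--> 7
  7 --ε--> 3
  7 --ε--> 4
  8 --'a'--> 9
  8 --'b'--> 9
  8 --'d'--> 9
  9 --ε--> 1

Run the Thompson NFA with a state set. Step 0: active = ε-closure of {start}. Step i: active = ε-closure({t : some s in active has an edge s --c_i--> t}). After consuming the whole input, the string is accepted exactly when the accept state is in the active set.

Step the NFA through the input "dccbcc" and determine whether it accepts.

Answer: ACCEPT

Trace:
initial (ε-close {0}): {0,2,4,8}
'd' @ 1: {1,5,6,9}  ✓accept
'c' @ 2: {1,3,4,7}  ✓accept
'c' @ 3: {5,6}
'b' @ 4: {1,3,4,7}  ✓accept
'c' @ 5: {5,6}
'c' @ 6: {1,3,4,7}  ✓accept
final: {1,3,4,7}; accept 1 in set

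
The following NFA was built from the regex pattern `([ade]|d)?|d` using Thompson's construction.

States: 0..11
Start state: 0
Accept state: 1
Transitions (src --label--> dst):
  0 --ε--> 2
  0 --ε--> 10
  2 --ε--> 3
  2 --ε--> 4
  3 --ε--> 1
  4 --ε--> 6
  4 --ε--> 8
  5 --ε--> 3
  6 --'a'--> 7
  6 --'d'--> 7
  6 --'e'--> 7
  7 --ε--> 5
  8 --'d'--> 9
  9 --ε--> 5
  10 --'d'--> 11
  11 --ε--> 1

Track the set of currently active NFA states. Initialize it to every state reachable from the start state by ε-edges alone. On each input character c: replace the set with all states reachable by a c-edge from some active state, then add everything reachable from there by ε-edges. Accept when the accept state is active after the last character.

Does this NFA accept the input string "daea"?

start: ε-closure({0}) = {0,1,2,3,4,6,8,10}
'd' @ 1: {1,3,5,7,9,11}  ✓accept
'a' @ 2: {}  — dead — no transitions
rest 'ea' ignored (set empty)
end set {} — state 1 not in

Answer: REJECT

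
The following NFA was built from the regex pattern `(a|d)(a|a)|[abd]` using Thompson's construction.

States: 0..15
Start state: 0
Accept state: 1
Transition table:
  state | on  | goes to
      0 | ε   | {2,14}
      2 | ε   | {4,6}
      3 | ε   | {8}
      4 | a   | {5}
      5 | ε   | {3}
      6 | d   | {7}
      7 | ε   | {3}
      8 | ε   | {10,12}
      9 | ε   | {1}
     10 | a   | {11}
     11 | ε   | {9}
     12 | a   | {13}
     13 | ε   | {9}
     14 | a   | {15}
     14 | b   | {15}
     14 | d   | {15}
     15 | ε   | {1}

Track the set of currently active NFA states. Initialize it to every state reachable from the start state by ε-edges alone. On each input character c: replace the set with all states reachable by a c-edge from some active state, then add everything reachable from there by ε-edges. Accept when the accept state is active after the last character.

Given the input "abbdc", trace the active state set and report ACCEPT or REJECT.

start: ε-closure({0}) = {0,2,4,6,14}
'a' @ 1: {1,3,5,8,10,12,15}  ✓accept
'b' @ 2: {}  — dead — no transitions
rest 'bdc' ignored (set empty)
end set {} — state 1 not in

Answer: REJECT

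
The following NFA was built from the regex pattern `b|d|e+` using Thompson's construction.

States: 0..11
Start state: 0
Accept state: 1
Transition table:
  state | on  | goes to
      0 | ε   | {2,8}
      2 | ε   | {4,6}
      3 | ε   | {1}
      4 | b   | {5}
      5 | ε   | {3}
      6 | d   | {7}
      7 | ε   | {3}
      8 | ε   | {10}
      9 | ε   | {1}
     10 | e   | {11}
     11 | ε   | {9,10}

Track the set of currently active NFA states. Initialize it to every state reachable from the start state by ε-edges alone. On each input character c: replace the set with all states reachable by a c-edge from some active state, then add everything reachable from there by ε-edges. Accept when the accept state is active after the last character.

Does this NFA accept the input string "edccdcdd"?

Answer: REJECT

Steps:
S₀ = ε-closure({0}) = {0,2,4,6,8,10}
'e' @ 1: {1,9,10,11}  (accept∈set)
'd' @ 2: {}  — no active states
rest 'ccdcdd' ignored (set empty)
final: {}; accept 1 not in set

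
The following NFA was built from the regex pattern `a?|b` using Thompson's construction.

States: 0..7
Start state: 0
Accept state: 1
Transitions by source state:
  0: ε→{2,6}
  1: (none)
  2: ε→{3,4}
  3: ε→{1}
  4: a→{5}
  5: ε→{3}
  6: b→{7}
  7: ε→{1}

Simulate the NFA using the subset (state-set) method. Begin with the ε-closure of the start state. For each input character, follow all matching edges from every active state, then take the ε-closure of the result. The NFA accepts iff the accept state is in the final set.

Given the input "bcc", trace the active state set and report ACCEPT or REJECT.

initial (ε-close {0}): {0,1,2,3,4,6}
'b' @ 1: {1,7}  ✓accept
'c' @ 2: {}  — no active states
rest 'c' ignored (set empty)
end set {} — state 1 not in

Answer: REJECT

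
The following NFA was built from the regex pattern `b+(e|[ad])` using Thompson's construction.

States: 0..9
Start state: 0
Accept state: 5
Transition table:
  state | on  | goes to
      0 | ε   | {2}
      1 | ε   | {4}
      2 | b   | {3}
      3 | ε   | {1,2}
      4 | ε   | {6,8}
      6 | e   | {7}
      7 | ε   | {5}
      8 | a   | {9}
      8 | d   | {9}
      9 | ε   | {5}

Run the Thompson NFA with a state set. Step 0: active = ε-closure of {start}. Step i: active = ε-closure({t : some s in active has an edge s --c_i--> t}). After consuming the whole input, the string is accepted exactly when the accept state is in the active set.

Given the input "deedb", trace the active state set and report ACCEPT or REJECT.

Answer: REJECT

Steps:
start: ε-closure({0}) = {0,2}
'd' @ 1: {}  — dead — no transitions
rest 'eedb' ignored (set empty)
final: {}; accept 5 not in set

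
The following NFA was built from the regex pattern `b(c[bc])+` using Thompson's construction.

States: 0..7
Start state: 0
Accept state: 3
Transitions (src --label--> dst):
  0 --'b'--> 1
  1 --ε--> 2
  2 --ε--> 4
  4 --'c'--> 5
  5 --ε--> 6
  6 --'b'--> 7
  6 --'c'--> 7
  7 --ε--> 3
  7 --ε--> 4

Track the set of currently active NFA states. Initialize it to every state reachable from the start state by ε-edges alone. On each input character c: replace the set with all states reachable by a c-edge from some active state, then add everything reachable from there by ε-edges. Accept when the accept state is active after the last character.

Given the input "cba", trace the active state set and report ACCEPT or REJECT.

initial (ε-close {0}): {0}
'c' @ 1: {}  — no active states
rest 'ba' ignored (set empty)
end set {} — state 3 not in

Answer: REJECT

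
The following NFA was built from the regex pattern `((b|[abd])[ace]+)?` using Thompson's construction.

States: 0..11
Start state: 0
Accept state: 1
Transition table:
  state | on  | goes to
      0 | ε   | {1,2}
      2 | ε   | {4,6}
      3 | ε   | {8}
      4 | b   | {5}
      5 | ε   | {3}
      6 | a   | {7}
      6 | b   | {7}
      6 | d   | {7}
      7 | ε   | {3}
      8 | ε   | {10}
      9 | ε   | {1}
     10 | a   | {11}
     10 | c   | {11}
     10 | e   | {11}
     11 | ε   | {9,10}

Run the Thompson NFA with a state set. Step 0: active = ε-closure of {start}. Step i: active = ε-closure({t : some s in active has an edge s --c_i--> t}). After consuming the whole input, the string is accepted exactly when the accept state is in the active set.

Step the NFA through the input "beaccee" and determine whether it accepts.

Answer: ACCEPT

Trace:
S₀ = ε-closure({0}) = {0,1,2,4,6}
'b' @ 1: {3,5,7,8,10}
'e' @ 2: {1,9,10,11}  ✓accept
'a' @ 3: {1,9,10,11}  ✓accept
'c' @ 4: {1,9,10,11}  ✓accept
'c' @ 5: {1,9,10,11}  ✓accept
'e' @ 6: {1,9,10,11}  ✓accept
'e' @ 7: {1,9,10,11}  ✓accept
after full input: {1,9,10,11}  (accept=1 in)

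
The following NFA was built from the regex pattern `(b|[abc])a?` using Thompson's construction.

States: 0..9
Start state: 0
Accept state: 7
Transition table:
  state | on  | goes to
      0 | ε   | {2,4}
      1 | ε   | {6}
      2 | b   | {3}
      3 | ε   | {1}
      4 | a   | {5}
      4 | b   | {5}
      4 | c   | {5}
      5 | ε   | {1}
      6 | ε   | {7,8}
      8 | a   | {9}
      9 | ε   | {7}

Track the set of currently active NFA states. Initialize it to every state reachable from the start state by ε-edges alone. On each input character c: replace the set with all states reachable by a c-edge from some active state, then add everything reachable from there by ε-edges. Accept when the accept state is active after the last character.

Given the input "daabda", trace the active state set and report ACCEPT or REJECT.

initial (ε-close {0}): {0,2,4}
'd' @ 1: {}  — no active states
rest 'aabda' ignored (set empty)
final: {}; accept 7 not in set

Answer: REJECT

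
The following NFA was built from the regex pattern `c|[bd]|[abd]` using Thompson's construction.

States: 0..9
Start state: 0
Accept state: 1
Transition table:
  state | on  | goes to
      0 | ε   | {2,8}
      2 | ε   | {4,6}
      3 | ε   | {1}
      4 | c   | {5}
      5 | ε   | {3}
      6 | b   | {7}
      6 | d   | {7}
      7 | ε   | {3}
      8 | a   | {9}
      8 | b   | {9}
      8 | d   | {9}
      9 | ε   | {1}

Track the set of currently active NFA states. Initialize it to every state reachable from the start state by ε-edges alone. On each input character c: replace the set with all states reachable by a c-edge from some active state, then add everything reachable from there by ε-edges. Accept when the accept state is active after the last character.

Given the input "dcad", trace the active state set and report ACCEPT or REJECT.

start: ε-closure({0}) = {0,2,4,6,8}
'd' @ 1: {1,3,7,9}  [accepting]
'c' @ 2: {}  — no active states
rest 'ad' ignored (set empty)
end set {} — state 1 not in

Answer: REJECT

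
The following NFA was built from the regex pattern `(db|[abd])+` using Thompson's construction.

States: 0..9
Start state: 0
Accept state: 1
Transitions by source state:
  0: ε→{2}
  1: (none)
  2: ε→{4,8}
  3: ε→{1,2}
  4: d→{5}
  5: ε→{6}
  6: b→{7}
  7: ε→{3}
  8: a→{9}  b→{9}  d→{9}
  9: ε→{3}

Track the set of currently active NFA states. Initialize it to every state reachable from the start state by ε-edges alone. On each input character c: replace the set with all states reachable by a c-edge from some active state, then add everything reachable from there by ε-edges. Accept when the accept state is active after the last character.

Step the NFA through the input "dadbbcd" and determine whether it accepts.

Answer: REJECT

Steps:
start: ε-closure({0}) = {0,2,4,8}
'd' @ 1: {1,2,3,4,5,6,8,9}  (accept∈set)
'a' @ 2: {1,2,3,4,8,9}  (accept∈set)
'd' @ 3: {1,2,3,4,5,6,8,9}  (accept∈set)
'b' @ 4: {1,2,3,4,7,8,9}  (accept∈set)
'b' @ 5: {1,2,3,4,8,9}  (accept∈set)
'c' @ 6: {}  — no active states
rest 'd' ignored (set empty)
end set {} — state 1 not in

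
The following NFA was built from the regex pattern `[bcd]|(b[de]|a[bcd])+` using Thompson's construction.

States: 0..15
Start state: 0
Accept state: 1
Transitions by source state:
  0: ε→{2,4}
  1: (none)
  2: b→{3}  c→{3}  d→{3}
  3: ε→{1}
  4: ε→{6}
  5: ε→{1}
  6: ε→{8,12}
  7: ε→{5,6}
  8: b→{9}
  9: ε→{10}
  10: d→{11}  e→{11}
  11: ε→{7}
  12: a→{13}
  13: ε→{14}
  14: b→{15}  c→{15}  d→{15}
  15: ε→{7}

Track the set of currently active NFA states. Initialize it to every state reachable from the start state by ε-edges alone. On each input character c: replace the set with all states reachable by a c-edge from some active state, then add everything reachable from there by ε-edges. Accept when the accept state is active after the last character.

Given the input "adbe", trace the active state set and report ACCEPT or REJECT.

initial (ε-close {0}): {0,2,4,6,8,12}
'a' @ 1: {13,14}
'd' @ 2: {1,5,6,7,8,12,15}  ✓accept
'b' @ 3: {9,10}
'e' @ 4: {1,5,6,7,8,11,12}  ✓accept
final: {1,5,6,7,8,11,12}; accept 1 in set

Answer: ACCEPT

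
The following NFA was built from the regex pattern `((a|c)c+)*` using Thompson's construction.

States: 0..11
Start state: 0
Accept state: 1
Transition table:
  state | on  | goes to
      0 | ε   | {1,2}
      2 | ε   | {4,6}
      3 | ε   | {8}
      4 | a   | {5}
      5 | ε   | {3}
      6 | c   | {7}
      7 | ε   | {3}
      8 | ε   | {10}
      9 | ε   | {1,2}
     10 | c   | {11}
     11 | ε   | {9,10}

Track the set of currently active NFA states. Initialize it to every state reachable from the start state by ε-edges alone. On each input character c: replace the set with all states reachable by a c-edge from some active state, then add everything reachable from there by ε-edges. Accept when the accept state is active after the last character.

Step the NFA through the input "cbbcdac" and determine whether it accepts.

Answer: REJECT

Derivation:
start: ε-closure({0}) = {0,1,2,4,6}
'c' @ 1: {3,7,8,10}
'b' @ 2: {}  — no active states
rest 'bcdac' ignored (set empty)
end set {} — state 1 not in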